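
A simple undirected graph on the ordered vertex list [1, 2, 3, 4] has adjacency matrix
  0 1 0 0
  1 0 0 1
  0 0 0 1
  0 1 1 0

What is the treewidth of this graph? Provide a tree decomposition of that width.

Treewidth 1.
Bags: B1 = {1, 2}  B2 = {2, 4}  B3 = {3, 4}
Tree: B1–B2, B2–B3

Each bag holds 2 vertices, so the decomposition has width 1, which upper-bounds the treewidth. Any graph with an edge has treewidth ≥ 1, and G has the edge 2–1. Hence tw(G) = 1 exactly.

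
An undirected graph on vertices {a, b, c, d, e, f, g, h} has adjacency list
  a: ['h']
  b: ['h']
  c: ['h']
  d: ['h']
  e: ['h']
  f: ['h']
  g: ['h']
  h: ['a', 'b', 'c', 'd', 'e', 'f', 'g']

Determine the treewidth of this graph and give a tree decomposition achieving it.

Treewidth 1.
One optimal decomposition is:
Bags: B1 = {e, h}  B2 = {f, h}  B3 = {d, h}  B4 = {a, h}  B5 = {b, h}  B6 = {c, h}  B7 = {g, h}
Tree: B1–B2, B2–B3, B1–B4, B2–B5, B5–B6, B1–B7

The largest bag has 2 vertices, giving width 1; this decomposition certifies tw(G) ≤ 1. Any graph with an edge has treewidth ≥ 1, and G has the edge h–e. Combining the bounds, tw(G) = 1.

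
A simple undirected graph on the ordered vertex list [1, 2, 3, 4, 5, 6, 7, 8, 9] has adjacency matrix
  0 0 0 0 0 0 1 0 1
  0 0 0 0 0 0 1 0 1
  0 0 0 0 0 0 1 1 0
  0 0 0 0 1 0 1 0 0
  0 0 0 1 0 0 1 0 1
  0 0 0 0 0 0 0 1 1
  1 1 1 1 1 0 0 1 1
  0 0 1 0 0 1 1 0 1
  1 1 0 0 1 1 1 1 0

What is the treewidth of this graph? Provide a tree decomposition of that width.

Each bag holds 3 vertices, so the decomposition has width 2, which upper-bounds the treewidth. Conversely, {6, 8, 9} is a clique of size 3, and the vertices of any clique must share a bag in every tree decomposition; so some bag has ≥ 3 vertices and tw(G) ≥ 2. The upper and lower bounds meet at 2, so that is the treewidth.

Treewidth 2.
One optimal decomposition is:
Bags: B1 = {7, 8, 9}  B2 = {3, 7, 8}  B3 = {5, 7, 9}  B4 = {6, 8, 9}  B5 = {4, 5, 7}  B6 = {2, 7, 9}  B7 = {1, 7, 9}
Tree: B1–B2, B1–B3, B1–B4, B3–B5, B1–B6, B1–B7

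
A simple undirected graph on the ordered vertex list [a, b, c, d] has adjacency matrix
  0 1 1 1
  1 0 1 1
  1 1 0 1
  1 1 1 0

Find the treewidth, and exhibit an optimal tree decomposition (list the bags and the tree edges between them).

Treewidth 3.
Bags: B1 = {a, b, c, d}
Tree: (single bag)

A single bag containing all 4 vertices is trivially a valid decomposition of width 3. On the other hand G contains the 4-clique {a, b, c, d}. A clique must lie in a single bag of any decomposition, so no decomposition can have width below 3. Combining the bounds, tw(G) = 3.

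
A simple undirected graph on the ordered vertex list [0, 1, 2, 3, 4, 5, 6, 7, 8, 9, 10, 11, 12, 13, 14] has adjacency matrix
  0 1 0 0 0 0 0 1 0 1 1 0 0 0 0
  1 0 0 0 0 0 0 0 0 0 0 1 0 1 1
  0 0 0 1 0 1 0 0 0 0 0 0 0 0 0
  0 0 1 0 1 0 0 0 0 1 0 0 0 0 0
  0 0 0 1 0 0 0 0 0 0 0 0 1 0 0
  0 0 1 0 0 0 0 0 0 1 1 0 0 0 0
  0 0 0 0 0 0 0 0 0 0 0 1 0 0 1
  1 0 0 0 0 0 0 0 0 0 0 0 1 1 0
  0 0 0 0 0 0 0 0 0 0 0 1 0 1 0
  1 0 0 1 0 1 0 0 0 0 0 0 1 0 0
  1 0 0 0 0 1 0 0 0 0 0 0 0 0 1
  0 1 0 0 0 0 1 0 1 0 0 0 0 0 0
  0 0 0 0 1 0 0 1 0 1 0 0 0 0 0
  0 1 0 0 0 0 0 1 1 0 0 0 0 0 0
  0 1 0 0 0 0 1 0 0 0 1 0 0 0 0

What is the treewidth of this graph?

3

A width-3 tree decomposition is:
Bags: B1 = {6, 8, 11, 14}  B2 = {1, 8, 11, 14}  B3 = {1, 8, 13, 14}  B4 = {1, 10, 13, 14}  B5 = {0, 1, 10, 13}  B6 = {0, 7, 10, 13}  B7 = {0, 5, 7, 10}  B8 = {0, 5, 7, 9}  B9 = {5, 7, 9, 12}  B10 = {2, 5, 9, 12}  B11 = {2, 3, 9, 12}  B12 = {2, 3, 4, 12}
Tree: B1–B2, B2–B3, B3–B4, B4–B5, B5–B6, B6–B7, B7–B8, B8–B9, B9–B10, B10–B11, B11–B12
Each bag holds 4 vertices, so the decomposition has width 3, which upper-bounds the treewidth. For the lower bound: the 4 vertex sets {6,8,11}, {14}, {1}, {0,7,10,13} are disjoint, each induces a connected subgraph, and every pair is joined by at least one edge of G. Contracting each set to a single vertex therefore yields K_{4} as a minor, and since treewidth is minor-monotone, tw(G) ≥ tw(K_{4}) = 3. The upper and lower bounds meet at 3, so that is the treewidth.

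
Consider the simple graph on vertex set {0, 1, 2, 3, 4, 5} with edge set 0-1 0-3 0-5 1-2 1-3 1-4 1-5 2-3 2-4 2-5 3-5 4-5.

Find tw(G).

3

A width-3 tree decomposition is:
Bags: B1 = {1, 2, 4, 5}  B2 = {1, 2, 3, 5}  B3 = {0, 1, 3, 5}
Tree: B1–B2, B2–B3
The largest bag has 4 vertices, giving width 3; this decomposition certifies tw(G) ≤ 3. On the other hand G contains the 4-clique {0, 1, 3, 5}. A clique must lie in a single bag of any decomposition, so no decomposition can have width below 3. Therefore the treewidth is 3.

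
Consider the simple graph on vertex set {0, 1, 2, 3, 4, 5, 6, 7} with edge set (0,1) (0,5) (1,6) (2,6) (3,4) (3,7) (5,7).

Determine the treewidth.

A width-1 tree decomposition is:
Bags: B1 = {2, 6}  B2 = {1, 6}  B3 = {0, 1}  B4 = {0, 5}  B5 = {5, 7}  B6 = {3, 7}  B7 = {3, 4}
Tree: B1–B2, B2–B3, B3–B4, B4–B5, B5–B6, B6–B7
The largest bag has 2 vertices, giving width 1; this decomposition certifies tw(G) ≤ 1. Since G has at least one edge (e.g. 2–6), it is not an edgeless graph, so tw(G) ≥ 1. Hence tw(G) = 1 exactly.

1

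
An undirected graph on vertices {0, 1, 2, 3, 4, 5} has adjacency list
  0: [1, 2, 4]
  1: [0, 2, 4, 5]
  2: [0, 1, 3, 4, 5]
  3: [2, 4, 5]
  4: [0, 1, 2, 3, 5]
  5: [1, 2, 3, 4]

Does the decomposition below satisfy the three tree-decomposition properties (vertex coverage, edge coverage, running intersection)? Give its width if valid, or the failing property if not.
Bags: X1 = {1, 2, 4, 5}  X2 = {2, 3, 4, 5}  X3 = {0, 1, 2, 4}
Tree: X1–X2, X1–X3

Yes; width 3.

Every vertex of G appears in some bag (union = {0, 1, 2, 3, 4, 5}); every edge is covered by a bag; and for each vertex v the set of bags containing v is connected in the bag tree. The decomposition is therefore valid. The largest bag has 4 vertices, so the width is 3.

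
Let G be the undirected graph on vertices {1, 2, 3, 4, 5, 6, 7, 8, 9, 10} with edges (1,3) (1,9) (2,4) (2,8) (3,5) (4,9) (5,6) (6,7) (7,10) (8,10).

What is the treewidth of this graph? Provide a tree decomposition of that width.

Each bag holds 3 vertices, so the decomposition has width 2, which upper-bounds the treewidth. Since 8–10–7–6–5–3–1–9–4–2–8 is a cycle in G, G is not acyclic. Forests are exactly the graphs of treewidth ≤ 1, so tw(G) ≥ 2. The upper and lower bounds meet at 2, so that is the treewidth.

Treewidth 2.
Bags: B1 = {7, 8, 10}  B2 = {6, 7, 8}  B3 = {5, 6, 8}  B4 = {3, 5, 8}  B5 = {1, 3, 8}  B6 = {1, 8, 9}  B7 = {4, 8, 9}  B8 = {2, 4, 8}
Tree: B1–B2, B2–B3, B3–B4, B4–B5, B5–B6, B6–B7, B7–B8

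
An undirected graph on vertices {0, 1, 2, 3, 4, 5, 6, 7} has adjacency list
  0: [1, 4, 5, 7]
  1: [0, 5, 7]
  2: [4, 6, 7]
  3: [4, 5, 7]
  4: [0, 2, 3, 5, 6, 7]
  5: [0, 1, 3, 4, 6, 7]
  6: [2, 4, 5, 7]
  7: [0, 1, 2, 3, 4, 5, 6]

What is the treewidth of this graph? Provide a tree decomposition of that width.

Treewidth 3.
Bags: B1 = {3, 4, 5, 7}  B2 = {4, 5, 6, 7}  B3 = {2, 4, 6, 7}  B4 = {0, 4, 5, 7}  B5 = {0, 1, 5, 7}
Tree: B1–B2, B2–B3, B1–B4, B4–B5

The largest bag has 4 vertices, giving width 3; this decomposition certifies tw(G) ≤ 3. Conversely, {0, 1, 5, 7} is a clique of size 4, and the vertices of any clique must share a bag in every tree decomposition; so some bag has ≥ 4 vertices and tw(G) ≥ 3. Hence tw(G) = 3 exactly.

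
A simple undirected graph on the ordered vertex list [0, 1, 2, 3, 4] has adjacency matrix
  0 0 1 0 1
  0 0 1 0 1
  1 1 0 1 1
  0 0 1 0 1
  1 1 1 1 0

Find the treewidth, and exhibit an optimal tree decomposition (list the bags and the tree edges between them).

Each bag holds 3 vertices, so the decomposition has width 2, which upper-bounds the treewidth. Conversely, {0, 2, 4} is a clique of size 3, and the vertices of any clique must share a bag in every tree decomposition; so some bag has ≥ 3 vertices and tw(G) ≥ 2. Hence tw(G) = 2 exactly.

Treewidth 2.
One such decomposition:
Bags: B1 = {1, 2, 4}  B2 = {0, 2, 4}  B3 = {2, 3, 4}
Tree: B1–B2, B1–B3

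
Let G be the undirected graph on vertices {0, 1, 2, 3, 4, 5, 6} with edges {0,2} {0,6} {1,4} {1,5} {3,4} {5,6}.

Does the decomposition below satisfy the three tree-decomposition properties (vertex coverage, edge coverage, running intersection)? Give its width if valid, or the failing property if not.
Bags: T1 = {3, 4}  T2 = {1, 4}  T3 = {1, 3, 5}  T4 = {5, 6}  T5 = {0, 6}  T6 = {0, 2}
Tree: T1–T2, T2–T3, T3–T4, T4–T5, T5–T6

No — bags containing vertex 3 are not connected in the tree.

A tree decomposition must satisfy three properties: every vertex lies in some bag; for every edge, both endpoints lie together in some bag; and for every vertex, the bags containing it form a connected subtree. Here bags containing vertex 3 are not connected in the tree, so the decomposition is invalid.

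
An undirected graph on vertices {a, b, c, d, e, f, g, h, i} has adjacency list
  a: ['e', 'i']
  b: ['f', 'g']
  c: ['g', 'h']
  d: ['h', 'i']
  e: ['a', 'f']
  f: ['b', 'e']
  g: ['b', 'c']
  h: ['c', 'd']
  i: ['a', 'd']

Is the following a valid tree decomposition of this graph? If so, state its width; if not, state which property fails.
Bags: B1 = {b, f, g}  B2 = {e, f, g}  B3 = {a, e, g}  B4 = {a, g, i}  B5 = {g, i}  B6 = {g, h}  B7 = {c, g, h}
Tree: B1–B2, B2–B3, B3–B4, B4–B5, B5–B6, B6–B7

No — vertex d appears in no bag.

A tree decomposition must satisfy three properties: every vertex lies in some bag; for every edge, both endpoints lie together in some bag; and for every vertex, the bags containing it form a connected subtree. Here vertex d appears in no bag, so the decomposition is invalid.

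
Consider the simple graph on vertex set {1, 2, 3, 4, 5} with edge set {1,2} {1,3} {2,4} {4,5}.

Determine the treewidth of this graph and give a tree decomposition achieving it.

Every bag has size at most 2, so the width is 2 − 1 = 1 and tw(G) ≤ 1. Any graph with an edge has treewidth ≥ 1, and G has the edge 4–2. Therefore the treewidth is 1.

Treewidth 1.
One such decomposition:
Bags: B1 = {2, 4}  B2 = {1, 2}  B3 = {1, 3}  B4 = {4, 5}
Tree: B1–B2, B2–B3, B1–B4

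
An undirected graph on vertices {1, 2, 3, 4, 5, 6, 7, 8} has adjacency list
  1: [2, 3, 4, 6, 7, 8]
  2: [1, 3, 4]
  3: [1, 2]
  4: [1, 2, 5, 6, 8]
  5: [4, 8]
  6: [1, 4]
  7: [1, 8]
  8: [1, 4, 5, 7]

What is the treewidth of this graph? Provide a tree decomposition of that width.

The largest bag has 3 vertices, giving width 2; this decomposition certifies tw(G) ≤ 2. Conversely, {1, 2, 3} is a clique of size 3, and the vertices of any clique must share a bag in every tree decomposition; so some bag has ≥ 3 vertices and tw(G) ≥ 2. The upper and lower bounds meet at 2, so that is the treewidth.

Treewidth 2.
One optimal decomposition is:
Bags: B1 = {1, 2, 4}  B2 = {1, 4, 8}  B3 = {1, 7, 8}  B4 = {1, 4, 6}  B5 = {1, 2, 3}  B6 = {4, 5, 8}
Tree: B1–B2, B2–B3, B2–B4, B1–B5, B2–B6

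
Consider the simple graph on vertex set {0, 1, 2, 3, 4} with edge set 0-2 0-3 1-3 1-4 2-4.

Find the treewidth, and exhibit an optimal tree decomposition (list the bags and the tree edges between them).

The largest bag has 3 vertices, giving width 2; this decomposition certifies tw(G) ≤ 2. For the lower bound, G contains the cycle 0–2–4–1–3–0, so G is not a forest; only forests have treewidth ≤ 1, hence tw(G) ≥ 2. The upper and lower bounds meet at 2, so that is the treewidth.

Treewidth 2.
Bags: B1 = {0, 2, 4}  B2 = {0, 1, 4}  B3 = {0, 1, 3}
Tree: B1–B2, B2–B3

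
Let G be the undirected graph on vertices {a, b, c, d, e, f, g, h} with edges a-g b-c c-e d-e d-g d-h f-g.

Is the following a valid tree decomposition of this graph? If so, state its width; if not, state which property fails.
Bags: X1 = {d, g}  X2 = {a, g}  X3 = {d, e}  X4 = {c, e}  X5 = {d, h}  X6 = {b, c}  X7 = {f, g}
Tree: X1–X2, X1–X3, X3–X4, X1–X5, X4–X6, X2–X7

Yes; width 1.

Checking the three conditions: (i) the bags cover all of {a, b, c, d, e, f, g, h}; (ii) for each edge, some bag contains both endpoints; (iii) the bags containing any fixed vertex form a subtree. All hold, so the decomposition is valid with width 2 − 1 = 1.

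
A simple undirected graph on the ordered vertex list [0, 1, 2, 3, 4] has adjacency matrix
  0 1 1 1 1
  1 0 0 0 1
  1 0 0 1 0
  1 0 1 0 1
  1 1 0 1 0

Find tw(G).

2

A width-2 tree decomposition is:
Bags: B1 = {0, 3, 4}  B2 = {0, 1, 4}  B3 = {0, 2, 3}
Tree: B1–B2, B1–B3
Every bag has size at most 3, so the width is 3 − 1 = 2 and tw(G) ≤ 2. Conversely, {0, 1, 4} is a clique of size 3, and the vertices of any clique must share a bag in every tree decomposition; so some bag has ≥ 3 vertices and tw(G) ≥ 2. Therefore the treewidth is 2.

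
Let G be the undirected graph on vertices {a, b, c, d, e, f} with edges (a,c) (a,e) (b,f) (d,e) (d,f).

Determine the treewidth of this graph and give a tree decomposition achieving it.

Each bag holds 2 vertices, so the decomposition has width 1, which upper-bounds the treewidth. G has an edge, so its treewidth is at least 1. Hence tw(G) = 1 exactly.

Treewidth 1.
Bags: B1 = {b, f}  B2 = {d, f}  B3 = {d, e}  B4 = {a, e}  B5 = {a, c}
Tree: B1–B2, B2–B3, B3–B4, B4–B5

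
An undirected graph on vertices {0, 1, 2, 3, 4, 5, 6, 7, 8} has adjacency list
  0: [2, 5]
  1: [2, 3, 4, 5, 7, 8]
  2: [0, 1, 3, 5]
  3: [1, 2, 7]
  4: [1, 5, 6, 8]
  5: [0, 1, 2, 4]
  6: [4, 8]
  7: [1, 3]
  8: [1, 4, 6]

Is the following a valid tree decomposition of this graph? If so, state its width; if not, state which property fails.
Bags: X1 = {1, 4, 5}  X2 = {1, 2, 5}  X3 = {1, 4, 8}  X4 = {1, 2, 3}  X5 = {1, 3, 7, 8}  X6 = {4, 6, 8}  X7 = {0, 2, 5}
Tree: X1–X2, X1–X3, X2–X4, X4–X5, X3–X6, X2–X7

No — bags containing vertex 8 are not connected in the tree.

A tree decomposition must satisfy three properties: every vertex lies in some bag; for every edge, both endpoints lie together in some bag; and for every vertex, the bags containing it form a connected subtree. Here bags containing vertex 8 are not connected in the tree, so the decomposition is invalid.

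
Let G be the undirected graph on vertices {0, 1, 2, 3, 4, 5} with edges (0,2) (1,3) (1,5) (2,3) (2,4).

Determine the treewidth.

A width-1 tree decomposition is:
Bags: B1 = {2, 3}  B2 = {0, 2}  B3 = {2, 4}  B4 = {1, 3}  B5 = {1, 5}
Tree: B1–B2, B2–B3, B1–B4, B4–B5
Each bag holds 2 vertices, so the decomposition has width 1, which upper-bounds the treewidth. G has an edge, so its treewidth is at least 1. Therefore the treewidth is 1.

1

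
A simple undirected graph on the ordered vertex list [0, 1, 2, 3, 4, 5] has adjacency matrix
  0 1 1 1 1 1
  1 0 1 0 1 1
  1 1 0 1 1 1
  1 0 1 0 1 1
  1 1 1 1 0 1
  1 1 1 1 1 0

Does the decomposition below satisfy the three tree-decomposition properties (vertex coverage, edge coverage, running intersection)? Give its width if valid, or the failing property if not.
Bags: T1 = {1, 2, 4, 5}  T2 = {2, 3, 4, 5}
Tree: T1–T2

A tree decomposition must satisfy three properties: every vertex lies in some bag; for every edge, both endpoints lie together in some bag; and for every vertex, the bags containing it form a connected subtree. Here vertex 0 appears in no bag, so the decomposition is invalid.

No — vertex 0 appears in no bag.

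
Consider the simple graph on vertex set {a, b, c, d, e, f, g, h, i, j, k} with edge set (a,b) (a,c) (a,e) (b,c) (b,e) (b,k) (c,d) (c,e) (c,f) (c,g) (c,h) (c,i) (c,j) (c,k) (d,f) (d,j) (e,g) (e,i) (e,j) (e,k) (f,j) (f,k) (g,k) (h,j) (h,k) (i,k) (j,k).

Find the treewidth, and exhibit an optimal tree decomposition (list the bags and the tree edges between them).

Treewidth 3.
One optimal decomposition is:
Bags: B1 = {c, e, j, k}  B2 = {c, f, j, k}  B3 = {c, e, i, k}  B4 = {b, c, e, k}  B5 = {c, d, f, j}  B6 = {c, h, j, k}  B7 = {c, e, g, k}  B8 = {a, b, c, e}
Tree: B1–B2, B1–B3, B3–B4, B2–B5, B1–B6, B1–B7, B4–B8

Every bag has size at most 4, so the width is 4 − 1 = 3 and tw(G) ≤ 3. For the lower bound, the 4 vertices {c, d, f, j} are pairwise adjacent, and any tree decomposition puts a clique entirely inside one bag — forcing width ≥ 3. Therefore the treewidth is 3.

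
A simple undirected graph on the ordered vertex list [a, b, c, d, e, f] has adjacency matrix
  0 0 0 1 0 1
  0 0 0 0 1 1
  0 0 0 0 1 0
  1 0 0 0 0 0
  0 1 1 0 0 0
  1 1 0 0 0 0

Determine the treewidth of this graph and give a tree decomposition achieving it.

Every bag has size at most 2, so the width is 2 − 1 = 1 and tw(G) ≤ 1. Since G has at least one edge (e.g. d–a), it is not an edgeless graph, so tw(G) ≥ 1. Combining the bounds, tw(G) = 1.

Treewidth 1.
One optimal decomposition is:
Bags: B1 = {a, d}  B2 = {a, f}  B3 = {b, f}  B4 = {b, e}  B5 = {c, e}
Tree: B1–B2, B2–B3, B3–B4, B4–B5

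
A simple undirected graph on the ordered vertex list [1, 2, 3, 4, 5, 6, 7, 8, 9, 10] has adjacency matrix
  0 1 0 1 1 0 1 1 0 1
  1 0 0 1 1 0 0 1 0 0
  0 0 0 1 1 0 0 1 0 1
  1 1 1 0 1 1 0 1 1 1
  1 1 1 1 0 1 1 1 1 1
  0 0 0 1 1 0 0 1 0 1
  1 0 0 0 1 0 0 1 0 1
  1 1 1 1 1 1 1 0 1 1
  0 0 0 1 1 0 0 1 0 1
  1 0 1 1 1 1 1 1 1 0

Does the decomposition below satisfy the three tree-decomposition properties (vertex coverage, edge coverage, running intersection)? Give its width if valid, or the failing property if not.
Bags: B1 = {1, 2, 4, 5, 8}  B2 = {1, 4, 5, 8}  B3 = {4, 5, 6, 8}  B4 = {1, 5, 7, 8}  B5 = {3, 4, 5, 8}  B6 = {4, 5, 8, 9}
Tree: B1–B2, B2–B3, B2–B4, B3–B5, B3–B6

No — vertex 10 appears in no bag.

A tree decomposition must satisfy three properties: every vertex lies in some bag; for every edge, both endpoints lie together in some bag; and for every vertex, the bags containing it form a connected subtree. Here vertex 10 appears in no bag, so the decomposition is invalid.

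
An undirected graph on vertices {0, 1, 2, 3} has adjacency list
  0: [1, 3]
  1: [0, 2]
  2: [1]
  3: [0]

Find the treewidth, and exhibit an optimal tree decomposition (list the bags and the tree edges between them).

Each bag holds 2 vertices, so the decomposition has width 1, which upper-bounds the treewidth. G has an edge, so its treewidth is at least 1. Therefore the treewidth is 1.

Treewidth 1.
Bags: B1 = {0, 1}  B2 = {0, 3}  B3 = {1, 2}
Tree: B1–B2, B1–B3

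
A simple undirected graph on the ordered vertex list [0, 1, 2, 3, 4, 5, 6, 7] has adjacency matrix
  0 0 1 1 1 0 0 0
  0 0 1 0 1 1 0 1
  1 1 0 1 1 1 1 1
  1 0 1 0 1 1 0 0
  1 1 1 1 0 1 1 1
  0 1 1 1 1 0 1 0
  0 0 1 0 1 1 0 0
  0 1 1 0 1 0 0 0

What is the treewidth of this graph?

3

A width-3 tree decomposition is:
Bags: B1 = {1, 2, 4, 5}  B2 = {2, 3, 4, 5}  B3 = {2, 4, 5, 6}  B4 = {0, 2, 3, 4}  B5 = {1, 2, 4, 7}
Tree: B1–B2, B2–B3, B2–B4, B1–B5
Every bag has size at most 4, so the width is 4 − 1 = 3 and tw(G) ≤ 3. Conversely, {0, 2, 3, 4} is a clique of size 4, and the vertices of any clique must share a bag in every tree decomposition; so some bag has ≥ 4 vertices and tw(G) ≥ 3. Therefore the treewidth is 3.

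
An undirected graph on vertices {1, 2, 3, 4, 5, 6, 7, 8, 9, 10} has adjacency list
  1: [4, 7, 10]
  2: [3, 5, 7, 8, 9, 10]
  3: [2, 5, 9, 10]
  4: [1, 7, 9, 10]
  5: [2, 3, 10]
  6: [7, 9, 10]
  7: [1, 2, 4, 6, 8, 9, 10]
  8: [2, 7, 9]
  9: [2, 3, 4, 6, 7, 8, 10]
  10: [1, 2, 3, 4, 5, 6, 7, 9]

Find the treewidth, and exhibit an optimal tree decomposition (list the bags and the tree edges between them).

The largest bag has 4 vertices, giving width 3; this decomposition certifies tw(G) ≤ 3. On the other hand G contains the 4-clique {2, 7, 8, 9}. A clique must lie in a single bag of any decomposition, so no decomposition can have width below 3. Hence tw(G) = 3 exactly.

Treewidth 3.
One optimal decomposition is:
Bags: B1 = {2, 7, 9, 10}  B2 = {2, 7, 8, 9}  B3 = {6, 7, 9, 10}  B4 = {2, 3, 9, 10}  B5 = {2, 3, 5, 10}  B6 = {4, 7, 9, 10}  B7 = {1, 4, 7, 10}
Tree: B1–B2, B1–B3, B1–B4, B4–B5, B3–B6, B6–B7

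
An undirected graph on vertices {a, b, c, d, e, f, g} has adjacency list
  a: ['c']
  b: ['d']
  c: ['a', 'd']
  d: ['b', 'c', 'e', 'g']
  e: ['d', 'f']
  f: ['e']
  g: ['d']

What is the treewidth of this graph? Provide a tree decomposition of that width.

Treewidth 1.
One optimal decomposition is:
Bags: B1 = {d, g}  B2 = {d, e}  B3 = {b, d}  B4 = {c, d}  B5 = {a, c}  B6 = {e, f}
Tree: B1–B2, B1–B3, B3–B4, B4–B5, B2–B6

Every bag has size at most 2, so the width is 2 − 1 = 1 and tw(G) ≤ 1. Since G has at least one edge (e.g. g–d), it is not an edgeless graph, so tw(G) ≥ 1. Hence tw(G) = 1 exactly.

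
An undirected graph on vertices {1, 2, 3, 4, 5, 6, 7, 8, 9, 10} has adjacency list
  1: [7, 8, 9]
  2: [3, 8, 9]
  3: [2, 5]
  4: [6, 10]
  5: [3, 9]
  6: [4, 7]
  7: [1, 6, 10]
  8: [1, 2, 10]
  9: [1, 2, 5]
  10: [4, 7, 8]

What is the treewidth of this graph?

A width-2 tree decomposition is:
Bags: B1 = {4, 6, 10}  B2 = {6, 7, 10}  B3 = {7, 8, 10}  B4 = {1, 7, 8}  B5 = {1, 2, 8}  B6 = {1, 2, 9}  B7 = {2, 3, 9}  B8 = {3, 5, 9}
Tree: B1–B2, B2–B3, B3–B4, B4–B5, B5–B6, B6–B7, B7–B8
Each bag holds 3 vertices, so the decomposition has width 2, which upper-bounds the treewidth. The edges 4–6–7–10–4 form a cycle, so G is not a tree and its treewidth is at least 2. Therefore the treewidth is 2.

2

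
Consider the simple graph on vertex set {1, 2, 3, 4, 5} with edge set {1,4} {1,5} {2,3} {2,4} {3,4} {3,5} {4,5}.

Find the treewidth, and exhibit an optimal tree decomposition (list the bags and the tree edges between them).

The largest bag has 3 vertices, giving width 2; this decomposition certifies tw(G) ≤ 2. For the lower bound, the 3 vertices {1, 4, 5} are pairwise adjacent, and any tree decomposition puts a clique entirely inside one bag — forcing width ≥ 2. Hence tw(G) = 2 exactly.

Treewidth 2.
Bags: B1 = {3, 4, 5}  B2 = {2, 3, 4}  B3 = {1, 4, 5}
Tree: B1–B2, B1–B3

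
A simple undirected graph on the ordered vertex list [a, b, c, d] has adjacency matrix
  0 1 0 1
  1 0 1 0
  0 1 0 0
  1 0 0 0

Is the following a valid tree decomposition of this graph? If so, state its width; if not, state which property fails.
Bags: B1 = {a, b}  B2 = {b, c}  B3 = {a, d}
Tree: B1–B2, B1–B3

Yes; width 1.

Vertex coverage: the bags together contain {a, b, c, d}, the full vertex set. Edge coverage: each edge of G has both endpoints in at least one bag. Running intersection: for every vertex, the bags containing it form a connected subtree. All three properties hold, so this is a valid tree decomposition of width max|bag| − 1 = 1, and hence tw(G) ≤ 1.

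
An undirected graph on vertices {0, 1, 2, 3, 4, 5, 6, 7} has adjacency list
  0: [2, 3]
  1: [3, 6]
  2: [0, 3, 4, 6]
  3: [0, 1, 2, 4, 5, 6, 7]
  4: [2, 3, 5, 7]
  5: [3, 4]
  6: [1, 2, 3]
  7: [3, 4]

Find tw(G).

A width-2 tree decomposition is:
Bags: B1 = {2, 3, 4}  B2 = {3, 4, 5}  B3 = {2, 3, 6}  B4 = {1, 3, 6}  B5 = {3, 4, 7}  B6 = {0, 2, 3}
Tree: B1–B2, B1–B3, B3–B4, B2–B5, B1–B6
Every bag has size at most 3, so the width is 3 − 1 = 2 and tw(G) ≤ 2. For the lower bound, the 3 vertices {1, 3, 6} are pairwise adjacent, and any tree decomposition puts a clique entirely inside one bag — forcing width ≥ 2. Hence tw(G) = 2 exactly.

2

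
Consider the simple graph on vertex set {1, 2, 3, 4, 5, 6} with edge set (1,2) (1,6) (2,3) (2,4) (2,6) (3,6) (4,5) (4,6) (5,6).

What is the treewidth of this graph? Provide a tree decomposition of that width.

Treewidth 2.
Bags: B1 = {2, 4, 6}  B2 = {1, 2, 6}  B3 = {4, 5, 6}  B4 = {2, 3, 6}
Tree: B1–B2, B1–B3, B1–B4

The largest bag has 3 vertices, giving width 2; this decomposition certifies tw(G) ≤ 2. For the lower bound, the 3 vertices {1, 2, 6} are pairwise adjacent, and any tree decomposition puts a clique entirely inside one bag — forcing width ≥ 2. The upper and lower bounds meet at 2, so that is the treewidth.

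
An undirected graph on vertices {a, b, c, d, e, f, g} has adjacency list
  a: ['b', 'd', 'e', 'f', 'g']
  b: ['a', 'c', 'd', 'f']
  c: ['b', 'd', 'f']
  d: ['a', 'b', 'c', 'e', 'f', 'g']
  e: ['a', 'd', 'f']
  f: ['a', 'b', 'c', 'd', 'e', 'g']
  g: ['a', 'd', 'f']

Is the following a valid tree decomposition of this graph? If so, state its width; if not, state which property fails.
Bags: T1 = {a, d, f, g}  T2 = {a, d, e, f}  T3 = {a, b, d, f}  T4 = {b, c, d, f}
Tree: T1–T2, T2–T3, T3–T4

Yes; width 3.

Vertex coverage: the bags together contain {a, b, c, d, e, f, g}, the full vertex set. Edge coverage: each edge of G has both endpoints in at least one bag. Running intersection: for every vertex, the bags containing it form a connected subtree. All three properties hold, so this is a valid tree decomposition of width max|bag| − 1 = 3, and hence tw(G) ≤ 3.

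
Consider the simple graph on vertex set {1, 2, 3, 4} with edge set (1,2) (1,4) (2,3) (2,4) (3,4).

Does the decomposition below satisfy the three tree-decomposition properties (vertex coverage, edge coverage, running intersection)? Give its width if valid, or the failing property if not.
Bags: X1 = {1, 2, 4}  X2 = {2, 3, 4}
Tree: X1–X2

Vertex coverage: the bags together contain {1, 2, 3, 4}, the full vertex set. Edge coverage: each edge of G has both endpoints in at least one bag. Running intersection: for every vertex, the bags containing it form a connected subtree. All three properties hold, so this is a valid tree decomposition of width max|bag| − 1 = 2, and hence tw(G) ≤ 2.

Yes; width 2.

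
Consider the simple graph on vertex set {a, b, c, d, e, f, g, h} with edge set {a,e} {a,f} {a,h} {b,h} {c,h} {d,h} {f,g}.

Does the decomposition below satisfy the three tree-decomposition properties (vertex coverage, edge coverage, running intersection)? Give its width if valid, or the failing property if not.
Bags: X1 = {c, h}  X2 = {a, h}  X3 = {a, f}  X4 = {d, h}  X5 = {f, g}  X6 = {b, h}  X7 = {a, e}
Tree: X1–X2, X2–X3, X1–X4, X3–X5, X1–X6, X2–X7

Checking the three conditions: (i) the bags cover all of {a, b, c, d, e, f, g, h}; (ii) for each edge, some bag contains both endpoints; (iii) the bags containing any fixed vertex form a subtree. All hold, so the decomposition is valid with width 2 − 1 = 1.

Yes; width 1.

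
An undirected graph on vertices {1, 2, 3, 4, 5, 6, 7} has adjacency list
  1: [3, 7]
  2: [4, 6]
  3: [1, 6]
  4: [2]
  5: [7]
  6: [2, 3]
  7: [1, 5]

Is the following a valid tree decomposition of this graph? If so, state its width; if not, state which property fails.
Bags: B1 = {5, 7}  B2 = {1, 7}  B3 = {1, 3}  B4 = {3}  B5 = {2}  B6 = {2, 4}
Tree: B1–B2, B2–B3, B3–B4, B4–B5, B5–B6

A tree decomposition must satisfy three properties: every vertex lies in some bag; for every edge, both endpoints lie together in some bag; and for every vertex, the bags containing it form a connected subtree. Here vertex 6 appears in no bag, so the decomposition is invalid.

No — vertex 6 appears in no bag.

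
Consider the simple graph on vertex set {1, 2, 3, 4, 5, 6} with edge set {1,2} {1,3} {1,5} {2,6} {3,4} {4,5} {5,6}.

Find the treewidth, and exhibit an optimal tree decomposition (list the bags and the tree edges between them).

Each bag holds 3 vertices, so the decomposition has width 2, which upper-bounds the treewidth. For the lower bound, G contains the cycle 2–6–5–1–2, so G is not a forest; only forests have treewidth ≤ 1, hence tw(G) ≥ 2. Therefore the treewidth is 2.

Treewidth 2.
One such decomposition:
Bags: B1 = {1, 2, 6}  B2 = {1, 5, 6}  B3 = {1, 3, 5}  B4 = {3, 4, 5}
Tree: B1–B2, B2–B3, B3–B4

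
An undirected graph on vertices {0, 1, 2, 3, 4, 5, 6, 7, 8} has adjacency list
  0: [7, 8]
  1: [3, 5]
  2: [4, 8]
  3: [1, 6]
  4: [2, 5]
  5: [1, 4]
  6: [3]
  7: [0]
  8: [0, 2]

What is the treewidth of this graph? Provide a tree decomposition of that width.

Every bag has size at most 2, so the width is 2 − 1 = 1 and tw(G) ≤ 1. Since G has at least one edge (e.g. 7–0), it is not an edgeless graph, so tw(G) ≥ 1. The upper and lower bounds meet at 1, so that is the treewidth.

Treewidth 1.
Bags: B1 = {0, 7}  B2 = {0, 8}  B3 = {2, 8}  B4 = {2, 4}  B5 = {4, 5}  B6 = {1, 5}  B7 = {1, 3}  B8 = {3, 6}
Tree: B1–B2, B2–B3, B3–B4, B4–B5, B5–B6, B6–B7, B7–B8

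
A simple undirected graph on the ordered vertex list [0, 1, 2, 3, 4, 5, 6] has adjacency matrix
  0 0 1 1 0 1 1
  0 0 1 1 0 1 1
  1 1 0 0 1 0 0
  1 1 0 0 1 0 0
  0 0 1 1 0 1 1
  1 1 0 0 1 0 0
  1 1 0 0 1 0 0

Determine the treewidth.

3

A width-3 tree decomposition is:
Bags: B1 = {0, 1, 4, 5}  B2 = {0, 1, 3, 4}  B3 = {0, 1, 2, 4}  B4 = {0, 1, 4, 6}
Tree: B1–B2, B2–B3, B3–B4
Every bag has size at most 4, so the width is 4 − 1 = 3 and tw(G) ≤ 3. For the lower bound: the 4 vertex sets {0,5}, {3,4}, {1}, {2} are disjoint, each induces a connected subgraph, and every pair is joined by at least one edge of G. Contracting each set to a single vertex therefore yields K_{4} as a minor, and since treewidth is minor-monotone, tw(G) ≥ tw(K_{4}) = 3. Combining the bounds, tw(G) = 3.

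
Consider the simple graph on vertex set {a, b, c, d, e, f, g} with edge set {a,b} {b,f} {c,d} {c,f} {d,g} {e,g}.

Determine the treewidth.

A width-1 tree decomposition is:
Bags: B1 = {e, g}  B2 = {d, g}  B3 = {c, d}  B4 = {c, f}  B5 = {b, f}  B6 = {a, b}
Tree: B1–B2, B2–B3, B3–B4, B4–B5, B5–B6
The largest bag has 2 vertices, giving width 1; this decomposition certifies tw(G) ≤ 1. Since G has at least one edge (e.g. e–g), it is not an edgeless graph, so tw(G) ≥ 1. Hence tw(G) = 1 exactly.

1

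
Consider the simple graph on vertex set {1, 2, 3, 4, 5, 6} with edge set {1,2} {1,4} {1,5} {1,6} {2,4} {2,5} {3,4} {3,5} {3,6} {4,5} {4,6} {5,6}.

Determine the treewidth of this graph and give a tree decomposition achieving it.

Every bag has size at most 4, so the width is 4 − 1 = 3 and tw(G) ≤ 3. On the other hand G contains the 4-clique {1, 2, 4, 5}. A clique must lie in a single bag of any decomposition, so no decomposition can have width below 3. Therefore the treewidth is 3.

Treewidth 3.
Bags: B1 = {1, 2, 4, 5}  B2 = {1, 4, 5, 6}  B3 = {3, 4, 5, 6}
Tree: B1–B2, B2–B3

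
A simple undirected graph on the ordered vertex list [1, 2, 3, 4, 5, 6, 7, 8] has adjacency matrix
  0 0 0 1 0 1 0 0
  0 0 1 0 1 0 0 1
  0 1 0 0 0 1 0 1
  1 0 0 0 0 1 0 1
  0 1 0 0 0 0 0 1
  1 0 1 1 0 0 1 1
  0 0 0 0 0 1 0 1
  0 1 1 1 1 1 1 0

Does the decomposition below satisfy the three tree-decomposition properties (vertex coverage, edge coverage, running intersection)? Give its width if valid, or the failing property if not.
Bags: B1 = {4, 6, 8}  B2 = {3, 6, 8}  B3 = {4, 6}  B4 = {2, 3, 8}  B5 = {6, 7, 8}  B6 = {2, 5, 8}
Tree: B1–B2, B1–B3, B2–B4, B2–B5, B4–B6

A tree decomposition must satisfy three properties: every vertex lies in some bag; for every edge, both endpoints lie together in some bag; and for every vertex, the bags containing it form a connected subtree. Here vertex 1 appears in no bag, so the decomposition is invalid.

No — vertex 1 appears in no bag.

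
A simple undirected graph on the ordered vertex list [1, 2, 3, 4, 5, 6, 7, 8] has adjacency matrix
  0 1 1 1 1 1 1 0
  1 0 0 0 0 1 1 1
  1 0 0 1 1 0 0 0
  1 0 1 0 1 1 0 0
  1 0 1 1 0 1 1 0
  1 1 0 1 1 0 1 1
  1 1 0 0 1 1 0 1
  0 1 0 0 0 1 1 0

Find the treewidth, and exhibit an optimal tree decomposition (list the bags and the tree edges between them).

Each bag holds 4 vertices, so the decomposition has width 3, which upper-bounds the treewidth. On the other hand G contains the 4-clique {2, 6, 7, 8}. A clique must lie in a single bag of any decomposition, so no decomposition can have width below 3. Hence tw(G) = 3 exactly.

Treewidth 3.
One such decomposition:
Bags: B1 = {1, 5, 6, 7}  B2 = {1, 2, 6, 7}  B3 = {1, 4, 5, 6}  B4 = {2, 6, 7, 8}  B5 = {1, 3, 4, 5}
Tree: B1–B2, B1–B3, B2–B4, B3–B5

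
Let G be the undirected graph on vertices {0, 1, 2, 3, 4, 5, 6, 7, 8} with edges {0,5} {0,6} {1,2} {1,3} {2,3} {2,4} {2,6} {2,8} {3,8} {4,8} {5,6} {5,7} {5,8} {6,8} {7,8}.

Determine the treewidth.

2

A width-2 tree decomposition is:
Bags: B1 = {2, 6, 8}  B2 = {5, 6, 8}  B3 = {2, 3, 8}  B4 = {1, 2, 3}  B5 = {0, 5, 6}  B6 = {2, 4, 8}  B7 = {5, 7, 8}
Tree: B1–B2, B1–B3, B3–B4, B2–B5, B1–B6, B2–B7
Each bag holds 3 vertices, so the decomposition has width 2, which upper-bounds the treewidth. For the lower bound, the 3 vertices {0, 5, 6} are pairwise adjacent, and any tree decomposition puts a clique entirely inside one bag — forcing width ≥ 2. Hence tw(G) = 2 exactly.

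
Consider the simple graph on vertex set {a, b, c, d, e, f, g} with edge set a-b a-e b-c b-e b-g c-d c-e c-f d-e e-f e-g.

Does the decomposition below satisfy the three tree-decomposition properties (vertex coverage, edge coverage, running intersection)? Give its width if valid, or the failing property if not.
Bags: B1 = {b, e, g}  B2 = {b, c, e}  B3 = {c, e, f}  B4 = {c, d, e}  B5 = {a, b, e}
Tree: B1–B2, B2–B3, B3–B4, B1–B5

Vertex coverage: the bags together contain {a, b, c, d, e, f, g}, the full vertex set. Edge coverage: each edge of G has both endpoints in at least one bag. Running intersection: for every vertex, the bags containing it form a connected subtree. All three properties hold, so this is a valid tree decomposition of width max|bag| − 1 = 2, and hence tw(G) ≤ 2.

Yes; width 2.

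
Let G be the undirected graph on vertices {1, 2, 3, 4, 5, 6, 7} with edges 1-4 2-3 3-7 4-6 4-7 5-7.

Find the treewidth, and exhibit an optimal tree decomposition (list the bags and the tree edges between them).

Treewidth 1.
One such decomposition:
Bags: B1 = {2, 3}  B2 = {3, 7}  B3 = {4, 7}  B4 = {4, 6}  B5 = {1, 4}  B6 = {5, 7}
Tree: B1–B2, B2–B3, B3–B4, B3–B5, B2–B6

Every bag has size at most 2, so the width is 2 − 1 = 1 and tw(G) ≤ 1. Any graph with an edge has treewidth ≥ 1, and G has the edge 3–2. The upper and lower bounds meet at 1, so that is the treewidth.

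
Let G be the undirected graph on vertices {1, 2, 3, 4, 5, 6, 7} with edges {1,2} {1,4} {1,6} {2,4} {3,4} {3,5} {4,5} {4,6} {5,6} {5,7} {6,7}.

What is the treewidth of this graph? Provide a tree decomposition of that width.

Treewidth 2.
One optimal decomposition is:
Bags: B1 = {1, 4, 6}  B2 = {1, 2, 4}  B3 = {4, 5, 6}  B4 = {5, 6, 7}  B5 = {3, 4, 5}
Tree: B1–B2, B1–B3, B3–B4, B3–B5

Each bag holds 3 vertices, so the decomposition has width 2, which upper-bounds the treewidth. For the lower bound, the 3 vertices {1, 2, 4} are pairwise adjacent, and any tree decomposition puts a clique entirely inside one bag — forcing width ≥ 2. Therefore the treewidth is 2.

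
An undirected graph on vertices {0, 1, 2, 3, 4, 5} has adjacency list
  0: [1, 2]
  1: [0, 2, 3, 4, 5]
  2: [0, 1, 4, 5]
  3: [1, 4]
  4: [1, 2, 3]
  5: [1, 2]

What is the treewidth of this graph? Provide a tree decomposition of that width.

Treewidth 2.
One optimal decomposition is:
Bags: B1 = {1, 3, 4}  B2 = {1, 2, 4}  B3 = {0, 1, 2}  B4 = {1, 2, 5}
Tree: B1–B2, B2–B3, B3–B4

Every bag has size at most 3, so the width is 3 − 1 = 2 and tw(G) ≤ 2. On the other hand G contains the 3-clique {0, 1, 2}. A clique must lie in a single bag of any decomposition, so no decomposition can have width below 2. Hence tw(G) = 2 exactly.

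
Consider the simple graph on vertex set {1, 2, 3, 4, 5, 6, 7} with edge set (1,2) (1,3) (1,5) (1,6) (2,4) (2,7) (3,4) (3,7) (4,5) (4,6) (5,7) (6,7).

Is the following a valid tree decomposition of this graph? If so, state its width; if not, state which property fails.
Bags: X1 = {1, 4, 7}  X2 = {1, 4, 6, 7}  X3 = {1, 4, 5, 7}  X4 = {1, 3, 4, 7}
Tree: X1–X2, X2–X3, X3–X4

No — vertex 2 appears in no bag.

A tree decomposition must satisfy three properties: every vertex lies in some bag; for every edge, both endpoints lie together in some bag; and for every vertex, the bags containing it form a connected subtree. Here vertex 2 appears in no bag, so the decomposition is invalid.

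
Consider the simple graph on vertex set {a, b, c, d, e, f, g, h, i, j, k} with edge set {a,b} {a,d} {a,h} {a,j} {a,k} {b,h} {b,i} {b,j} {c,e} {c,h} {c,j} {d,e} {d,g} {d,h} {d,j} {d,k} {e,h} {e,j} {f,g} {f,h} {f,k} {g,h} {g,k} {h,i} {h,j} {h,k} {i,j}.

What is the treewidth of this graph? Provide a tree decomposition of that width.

Each bag holds 4 vertices, so the decomposition has width 3, which upper-bounds the treewidth. On the other hand G contains the 4-clique {d, g, h, k}. A clique must lie in a single bag of any decomposition, so no decomposition can have width below 3. Combining the bounds, tw(G) = 3.

Treewidth 3.
Bags: B1 = {a, d, h, j}  B2 = {a, b, h, j}  B3 = {a, d, h, k}  B4 = {d, e, h, j}  B5 = {c, e, h, j}  B6 = {d, g, h, k}  B7 = {f, g, h, k}  B8 = {b, h, i, j}
Tree: B1–B2, B1–B3, B1–B4, B4–B5, B3–B6, B6–B7, B2–B8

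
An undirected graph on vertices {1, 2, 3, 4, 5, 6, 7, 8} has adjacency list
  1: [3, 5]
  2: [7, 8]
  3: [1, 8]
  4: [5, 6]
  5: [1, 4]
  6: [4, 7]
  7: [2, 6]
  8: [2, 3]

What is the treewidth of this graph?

2

A width-2 tree decomposition is:
Bags: B1 = {2, 7, 8}  B2 = {6, 7, 8}  B3 = {4, 6, 8}  B4 = {4, 5, 8}  B5 = {1, 5, 8}  B6 = {1, 3, 8}
Tree: B1–B2, B2–B3, B3–B4, B4–B5, B5–B6
The largest bag has 3 vertices, giving width 2; this decomposition certifies tw(G) ≤ 2. For the lower bound, G contains the cycle 8–2–7–6–4–5–1–3–8, so G is not a forest; only forests have treewidth ≤ 1, hence tw(G) ≥ 2. Therefore the treewidth is 2.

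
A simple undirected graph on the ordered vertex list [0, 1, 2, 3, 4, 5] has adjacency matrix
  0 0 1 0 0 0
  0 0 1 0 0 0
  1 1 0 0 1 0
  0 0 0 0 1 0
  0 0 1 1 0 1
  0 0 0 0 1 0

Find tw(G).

1

A width-1 tree decomposition is:
Bags: B1 = {4, 5}  B2 = {2, 4}  B3 = {0, 2}  B4 = {1, 2}  B5 = {3, 4}
Tree: B1–B2, B2–B3, B2–B4, B2–B5
Every bag has size at most 2, so the width is 2 − 1 = 1 and tw(G) ≤ 1. Any graph with an edge has treewidth ≥ 1, and G has the edge 4–5. Therefore the treewidth is 1.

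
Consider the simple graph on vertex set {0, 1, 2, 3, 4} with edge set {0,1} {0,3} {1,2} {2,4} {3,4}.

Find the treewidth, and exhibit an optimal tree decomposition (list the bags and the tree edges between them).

Every bag has size at most 3, so the width is 3 − 1 = 2 and tw(G) ≤ 2. For the lower bound, G contains the cycle 4–2–1–0–3–4, so G is not a forest; only forests have treewidth ≤ 1, hence tw(G) ≥ 2. The upper and lower bounds meet at 2, so that is the treewidth.

Treewidth 2.
One optimal decomposition is:
Bags: B1 = {1, 2, 4}  B2 = {0, 1, 4}  B3 = {0, 3, 4}
Tree: B1–B2, B2–B3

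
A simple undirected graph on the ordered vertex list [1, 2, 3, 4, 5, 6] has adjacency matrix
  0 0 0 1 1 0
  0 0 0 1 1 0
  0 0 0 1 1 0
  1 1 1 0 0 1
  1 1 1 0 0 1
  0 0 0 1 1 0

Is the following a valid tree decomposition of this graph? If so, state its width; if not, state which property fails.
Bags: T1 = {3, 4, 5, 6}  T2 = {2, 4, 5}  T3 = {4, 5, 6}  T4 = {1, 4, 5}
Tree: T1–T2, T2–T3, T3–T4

No — bags containing vertex 6 are not connected in the tree.

A tree decomposition must satisfy three properties: every vertex lies in some bag; for every edge, both endpoints lie together in some bag; and for every vertex, the bags containing it form a connected subtree. Here bags containing vertex 6 are not connected in the tree, so the decomposition is invalid.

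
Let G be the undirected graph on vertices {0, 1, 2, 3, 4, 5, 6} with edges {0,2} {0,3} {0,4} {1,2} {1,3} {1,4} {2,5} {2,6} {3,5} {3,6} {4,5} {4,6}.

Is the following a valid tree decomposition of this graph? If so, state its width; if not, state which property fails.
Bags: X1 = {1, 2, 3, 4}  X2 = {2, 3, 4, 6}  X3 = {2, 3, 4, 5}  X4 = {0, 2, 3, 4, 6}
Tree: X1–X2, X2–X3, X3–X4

A tree decomposition must satisfy three properties: every vertex lies in some bag; for every edge, both endpoints lie together in some bag; and for every vertex, the bags containing it form a connected subtree. Here bags containing vertex 6 are not connected in the tree, so the decomposition is invalid.

No — bags containing vertex 6 are not connected in the tree.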